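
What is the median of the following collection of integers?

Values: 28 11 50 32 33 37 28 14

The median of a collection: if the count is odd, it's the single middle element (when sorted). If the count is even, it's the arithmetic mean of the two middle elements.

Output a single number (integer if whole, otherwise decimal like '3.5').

Answer: 30

Derivation:
Step 1: insert 28 -> lo=[28] (size 1, max 28) hi=[] (size 0) -> median=28
Step 2: insert 11 -> lo=[11] (size 1, max 11) hi=[28] (size 1, min 28) -> median=19.5
Step 3: insert 50 -> lo=[11, 28] (size 2, max 28) hi=[50] (size 1, min 50) -> median=28
Step 4: insert 32 -> lo=[11, 28] (size 2, max 28) hi=[32, 50] (size 2, min 32) -> median=30
Step 5: insert 33 -> lo=[11, 28, 32] (size 3, max 32) hi=[33, 50] (size 2, min 33) -> median=32
Step 6: insert 37 -> lo=[11, 28, 32] (size 3, max 32) hi=[33, 37, 50] (size 3, min 33) -> median=32.5
Step 7: insert 28 -> lo=[11, 28, 28, 32] (size 4, max 32) hi=[33, 37, 50] (size 3, min 33) -> median=32
Step 8: insert 14 -> lo=[11, 14, 28, 28] (size 4, max 28) hi=[32, 33, 37, 50] (size 4, min 32) -> median=30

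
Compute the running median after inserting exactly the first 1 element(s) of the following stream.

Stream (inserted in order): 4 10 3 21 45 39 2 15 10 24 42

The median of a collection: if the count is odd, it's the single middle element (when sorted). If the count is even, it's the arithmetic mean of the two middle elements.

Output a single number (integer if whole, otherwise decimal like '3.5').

Answer: 4

Derivation:
Step 1: insert 4 -> lo=[4] (size 1, max 4) hi=[] (size 0) -> median=4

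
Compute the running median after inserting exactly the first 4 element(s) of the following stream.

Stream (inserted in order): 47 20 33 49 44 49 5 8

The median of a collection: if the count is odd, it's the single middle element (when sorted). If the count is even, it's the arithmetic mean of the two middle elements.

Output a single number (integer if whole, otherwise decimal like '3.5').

Answer: 40

Derivation:
Step 1: insert 47 -> lo=[47] (size 1, max 47) hi=[] (size 0) -> median=47
Step 2: insert 20 -> lo=[20] (size 1, max 20) hi=[47] (size 1, min 47) -> median=33.5
Step 3: insert 33 -> lo=[20, 33] (size 2, max 33) hi=[47] (size 1, min 47) -> median=33
Step 4: insert 49 -> lo=[20, 33] (size 2, max 33) hi=[47, 49] (size 2, min 47) -> median=40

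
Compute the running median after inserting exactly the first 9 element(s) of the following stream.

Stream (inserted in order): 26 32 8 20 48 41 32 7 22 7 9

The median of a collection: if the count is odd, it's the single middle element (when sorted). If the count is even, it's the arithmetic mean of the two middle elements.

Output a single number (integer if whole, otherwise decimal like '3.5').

Answer: 26

Derivation:
Step 1: insert 26 -> lo=[26] (size 1, max 26) hi=[] (size 0) -> median=26
Step 2: insert 32 -> lo=[26] (size 1, max 26) hi=[32] (size 1, min 32) -> median=29
Step 3: insert 8 -> lo=[8, 26] (size 2, max 26) hi=[32] (size 1, min 32) -> median=26
Step 4: insert 20 -> lo=[8, 20] (size 2, max 20) hi=[26, 32] (size 2, min 26) -> median=23
Step 5: insert 48 -> lo=[8, 20, 26] (size 3, max 26) hi=[32, 48] (size 2, min 32) -> median=26
Step 6: insert 41 -> lo=[8, 20, 26] (size 3, max 26) hi=[32, 41, 48] (size 3, min 32) -> median=29
Step 7: insert 32 -> lo=[8, 20, 26, 32] (size 4, max 32) hi=[32, 41, 48] (size 3, min 32) -> median=32
Step 8: insert 7 -> lo=[7, 8, 20, 26] (size 4, max 26) hi=[32, 32, 41, 48] (size 4, min 32) -> median=29
Step 9: insert 22 -> lo=[7, 8, 20, 22, 26] (size 5, max 26) hi=[32, 32, 41, 48] (size 4, min 32) -> median=26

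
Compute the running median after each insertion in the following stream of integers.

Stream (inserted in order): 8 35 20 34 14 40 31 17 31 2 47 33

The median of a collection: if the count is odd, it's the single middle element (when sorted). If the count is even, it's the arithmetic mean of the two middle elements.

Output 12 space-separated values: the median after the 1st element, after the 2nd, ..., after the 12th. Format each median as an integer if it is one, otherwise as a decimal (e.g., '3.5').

Answer: 8 21.5 20 27 20 27 31 25.5 31 25.5 31 31

Derivation:
Step 1: insert 8 -> lo=[8] (size 1, max 8) hi=[] (size 0) -> median=8
Step 2: insert 35 -> lo=[8] (size 1, max 8) hi=[35] (size 1, min 35) -> median=21.5
Step 3: insert 20 -> lo=[8, 20] (size 2, max 20) hi=[35] (size 1, min 35) -> median=20
Step 4: insert 34 -> lo=[8, 20] (size 2, max 20) hi=[34, 35] (size 2, min 34) -> median=27
Step 5: insert 14 -> lo=[8, 14, 20] (size 3, max 20) hi=[34, 35] (size 2, min 34) -> median=20
Step 6: insert 40 -> lo=[8, 14, 20] (size 3, max 20) hi=[34, 35, 40] (size 3, min 34) -> median=27
Step 7: insert 31 -> lo=[8, 14, 20, 31] (size 4, max 31) hi=[34, 35, 40] (size 3, min 34) -> median=31
Step 8: insert 17 -> lo=[8, 14, 17, 20] (size 4, max 20) hi=[31, 34, 35, 40] (size 4, min 31) -> median=25.5
Step 9: insert 31 -> lo=[8, 14, 17, 20, 31] (size 5, max 31) hi=[31, 34, 35, 40] (size 4, min 31) -> median=31
Step 10: insert 2 -> lo=[2, 8, 14, 17, 20] (size 5, max 20) hi=[31, 31, 34, 35, 40] (size 5, min 31) -> median=25.5
Step 11: insert 47 -> lo=[2, 8, 14, 17, 20, 31] (size 6, max 31) hi=[31, 34, 35, 40, 47] (size 5, min 31) -> median=31
Step 12: insert 33 -> lo=[2, 8, 14, 17, 20, 31] (size 6, max 31) hi=[31, 33, 34, 35, 40, 47] (size 6, min 31) -> median=31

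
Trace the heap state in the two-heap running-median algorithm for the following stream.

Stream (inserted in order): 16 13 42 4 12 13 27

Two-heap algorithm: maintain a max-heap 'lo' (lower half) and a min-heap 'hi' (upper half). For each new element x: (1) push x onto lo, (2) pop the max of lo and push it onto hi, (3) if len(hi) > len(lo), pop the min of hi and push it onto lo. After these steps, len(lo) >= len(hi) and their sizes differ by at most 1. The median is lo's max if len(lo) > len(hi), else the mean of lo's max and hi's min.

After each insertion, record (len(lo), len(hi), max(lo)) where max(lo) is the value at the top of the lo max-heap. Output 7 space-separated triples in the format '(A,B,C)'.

Answer: (1,0,16) (1,1,13) (2,1,16) (2,2,13) (3,2,13) (3,3,13) (4,3,13)

Derivation:
Step 1: insert 16 -> lo=[16] hi=[] -> (len(lo)=1, len(hi)=0, max(lo)=16)
Step 2: insert 13 -> lo=[13] hi=[16] -> (len(lo)=1, len(hi)=1, max(lo)=13)
Step 3: insert 42 -> lo=[13, 16] hi=[42] -> (len(lo)=2, len(hi)=1, max(lo)=16)
Step 4: insert 4 -> lo=[4, 13] hi=[16, 42] -> (len(lo)=2, len(hi)=2, max(lo)=13)
Step 5: insert 12 -> lo=[4, 12, 13] hi=[16, 42] -> (len(lo)=3, len(hi)=2, max(lo)=13)
Step 6: insert 13 -> lo=[4, 12, 13] hi=[13, 16, 42] -> (len(lo)=3, len(hi)=3, max(lo)=13)
Step 7: insert 27 -> lo=[4, 12, 13, 13] hi=[16, 27, 42] -> (len(lo)=4, len(hi)=3, max(lo)=13)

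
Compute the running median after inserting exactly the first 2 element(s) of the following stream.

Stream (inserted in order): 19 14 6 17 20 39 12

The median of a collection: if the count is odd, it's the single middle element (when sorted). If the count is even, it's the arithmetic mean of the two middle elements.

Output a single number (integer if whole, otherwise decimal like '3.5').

Answer: 16.5

Derivation:
Step 1: insert 19 -> lo=[19] (size 1, max 19) hi=[] (size 0) -> median=19
Step 2: insert 14 -> lo=[14] (size 1, max 14) hi=[19] (size 1, min 19) -> median=16.5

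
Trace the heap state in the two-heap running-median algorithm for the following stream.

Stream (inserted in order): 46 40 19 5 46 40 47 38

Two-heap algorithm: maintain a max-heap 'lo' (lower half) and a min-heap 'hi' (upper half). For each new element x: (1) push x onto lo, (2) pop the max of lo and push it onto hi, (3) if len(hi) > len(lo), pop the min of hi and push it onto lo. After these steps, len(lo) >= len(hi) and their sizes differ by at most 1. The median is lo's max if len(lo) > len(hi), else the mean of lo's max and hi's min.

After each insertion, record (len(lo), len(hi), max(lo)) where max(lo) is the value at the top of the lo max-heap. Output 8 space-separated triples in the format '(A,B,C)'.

Answer: (1,0,46) (1,1,40) (2,1,40) (2,2,19) (3,2,40) (3,3,40) (4,3,40) (4,4,40)

Derivation:
Step 1: insert 46 -> lo=[46] hi=[] -> (len(lo)=1, len(hi)=0, max(lo)=46)
Step 2: insert 40 -> lo=[40] hi=[46] -> (len(lo)=1, len(hi)=1, max(lo)=40)
Step 3: insert 19 -> lo=[19, 40] hi=[46] -> (len(lo)=2, len(hi)=1, max(lo)=40)
Step 4: insert 5 -> lo=[5, 19] hi=[40, 46] -> (len(lo)=2, len(hi)=2, max(lo)=19)
Step 5: insert 46 -> lo=[5, 19, 40] hi=[46, 46] -> (len(lo)=3, len(hi)=2, max(lo)=40)
Step 6: insert 40 -> lo=[5, 19, 40] hi=[40, 46, 46] -> (len(lo)=3, len(hi)=3, max(lo)=40)
Step 7: insert 47 -> lo=[5, 19, 40, 40] hi=[46, 46, 47] -> (len(lo)=4, len(hi)=3, max(lo)=40)
Step 8: insert 38 -> lo=[5, 19, 38, 40] hi=[40, 46, 46, 47] -> (len(lo)=4, len(hi)=4, max(lo)=40)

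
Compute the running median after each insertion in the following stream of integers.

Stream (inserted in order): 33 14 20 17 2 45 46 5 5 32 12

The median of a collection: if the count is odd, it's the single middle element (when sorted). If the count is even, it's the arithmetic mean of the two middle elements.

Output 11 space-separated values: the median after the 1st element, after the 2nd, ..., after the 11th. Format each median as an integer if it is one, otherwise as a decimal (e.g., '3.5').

Answer: 33 23.5 20 18.5 17 18.5 20 18.5 17 18.5 17

Derivation:
Step 1: insert 33 -> lo=[33] (size 1, max 33) hi=[] (size 0) -> median=33
Step 2: insert 14 -> lo=[14] (size 1, max 14) hi=[33] (size 1, min 33) -> median=23.5
Step 3: insert 20 -> lo=[14, 20] (size 2, max 20) hi=[33] (size 1, min 33) -> median=20
Step 4: insert 17 -> lo=[14, 17] (size 2, max 17) hi=[20, 33] (size 2, min 20) -> median=18.5
Step 5: insert 2 -> lo=[2, 14, 17] (size 3, max 17) hi=[20, 33] (size 2, min 20) -> median=17
Step 6: insert 45 -> lo=[2, 14, 17] (size 3, max 17) hi=[20, 33, 45] (size 3, min 20) -> median=18.5
Step 7: insert 46 -> lo=[2, 14, 17, 20] (size 4, max 20) hi=[33, 45, 46] (size 3, min 33) -> median=20
Step 8: insert 5 -> lo=[2, 5, 14, 17] (size 4, max 17) hi=[20, 33, 45, 46] (size 4, min 20) -> median=18.5
Step 9: insert 5 -> lo=[2, 5, 5, 14, 17] (size 5, max 17) hi=[20, 33, 45, 46] (size 4, min 20) -> median=17
Step 10: insert 32 -> lo=[2, 5, 5, 14, 17] (size 5, max 17) hi=[20, 32, 33, 45, 46] (size 5, min 20) -> median=18.5
Step 11: insert 12 -> lo=[2, 5, 5, 12, 14, 17] (size 6, max 17) hi=[20, 32, 33, 45, 46] (size 5, min 20) -> median=17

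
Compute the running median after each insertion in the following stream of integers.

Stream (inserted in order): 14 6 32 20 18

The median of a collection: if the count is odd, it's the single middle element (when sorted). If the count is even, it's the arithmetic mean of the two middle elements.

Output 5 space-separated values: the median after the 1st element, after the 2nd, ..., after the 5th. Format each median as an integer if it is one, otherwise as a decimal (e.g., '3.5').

Answer: 14 10 14 17 18

Derivation:
Step 1: insert 14 -> lo=[14] (size 1, max 14) hi=[] (size 0) -> median=14
Step 2: insert 6 -> lo=[6] (size 1, max 6) hi=[14] (size 1, min 14) -> median=10
Step 3: insert 32 -> lo=[6, 14] (size 2, max 14) hi=[32] (size 1, min 32) -> median=14
Step 4: insert 20 -> lo=[6, 14] (size 2, max 14) hi=[20, 32] (size 2, min 20) -> median=17
Step 5: insert 18 -> lo=[6, 14, 18] (size 3, max 18) hi=[20, 32] (size 2, min 20) -> median=18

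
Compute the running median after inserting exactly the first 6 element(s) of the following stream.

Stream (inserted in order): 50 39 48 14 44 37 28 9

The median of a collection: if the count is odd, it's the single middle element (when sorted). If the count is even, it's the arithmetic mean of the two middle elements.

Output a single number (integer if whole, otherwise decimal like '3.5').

Step 1: insert 50 -> lo=[50] (size 1, max 50) hi=[] (size 0) -> median=50
Step 2: insert 39 -> lo=[39] (size 1, max 39) hi=[50] (size 1, min 50) -> median=44.5
Step 3: insert 48 -> lo=[39, 48] (size 2, max 48) hi=[50] (size 1, min 50) -> median=48
Step 4: insert 14 -> lo=[14, 39] (size 2, max 39) hi=[48, 50] (size 2, min 48) -> median=43.5
Step 5: insert 44 -> lo=[14, 39, 44] (size 3, max 44) hi=[48, 50] (size 2, min 48) -> median=44
Step 6: insert 37 -> lo=[14, 37, 39] (size 3, max 39) hi=[44, 48, 50] (size 3, min 44) -> median=41.5

Answer: 41.5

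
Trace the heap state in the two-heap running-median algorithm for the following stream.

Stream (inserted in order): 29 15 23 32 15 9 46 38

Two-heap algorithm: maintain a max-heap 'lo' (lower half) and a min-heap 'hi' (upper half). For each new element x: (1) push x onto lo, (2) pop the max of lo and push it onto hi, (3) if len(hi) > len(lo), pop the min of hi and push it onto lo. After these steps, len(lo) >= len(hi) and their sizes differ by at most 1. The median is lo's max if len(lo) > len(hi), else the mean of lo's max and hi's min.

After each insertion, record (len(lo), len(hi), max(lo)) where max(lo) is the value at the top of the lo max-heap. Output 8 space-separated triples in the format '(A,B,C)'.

Step 1: insert 29 -> lo=[29] hi=[] -> (len(lo)=1, len(hi)=0, max(lo)=29)
Step 2: insert 15 -> lo=[15] hi=[29] -> (len(lo)=1, len(hi)=1, max(lo)=15)
Step 3: insert 23 -> lo=[15, 23] hi=[29] -> (len(lo)=2, len(hi)=1, max(lo)=23)
Step 4: insert 32 -> lo=[15, 23] hi=[29, 32] -> (len(lo)=2, len(hi)=2, max(lo)=23)
Step 5: insert 15 -> lo=[15, 15, 23] hi=[29, 32] -> (len(lo)=3, len(hi)=2, max(lo)=23)
Step 6: insert 9 -> lo=[9, 15, 15] hi=[23, 29, 32] -> (len(lo)=3, len(hi)=3, max(lo)=15)
Step 7: insert 46 -> lo=[9, 15, 15, 23] hi=[29, 32, 46] -> (len(lo)=4, len(hi)=3, max(lo)=23)
Step 8: insert 38 -> lo=[9, 15, 15, 23] hi=[29, 32, 38, 46] -> (len(lo)=4, len(hi)=4, max(lo)=23)

Answer: (1,0,29) (1,1,15) (2,1,23) (2,2,23) (3,2,23) (3,3,15) (4,3,23) (4,4,23)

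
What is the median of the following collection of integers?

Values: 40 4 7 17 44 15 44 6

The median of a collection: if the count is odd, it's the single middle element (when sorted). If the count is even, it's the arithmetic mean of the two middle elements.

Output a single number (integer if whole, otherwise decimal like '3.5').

Step 1: insert 40 -> lo=[40] (size 1, max 40) hi=[] (size 0) -> median=40
Step 2: insert 4 -> lo=[4] (size 1, max 4) hi=[40] (size 1, min 40) -> median=22
Step 3: insert 7 -> lo=[4, 7] (size 2, max 7) hi=[40] (size 1, min 40) -> median=7
Step 4: insert 17 -> lo=[4, 7] (size 2, max 7) hi=[17, 40] (size 2, min 17) -> median=12
Step 5: insert 44 -> lo=[4, 7, 17] (size 3, max 17) hi=[40, 44] (size 2, min 40) -> median=17
Step 6: insert 15 -> lo=[4, 7, 15] (size 3, max 15) hi=[17, 40, 44] (size 3, min 17) -> median=16
Step 7: insert 44 -> lo=[4, 7, 15, 17] (size 4, max 17) hi=[40, 44, 44] (size 3, min 40) -> median=17
Step 8: insert 6 -> lo=[4, 6, 7, 15] (size 4, max 15) hi=[17, 40, 44, 44] (size 4, min 17) -> median=16

Answer: 16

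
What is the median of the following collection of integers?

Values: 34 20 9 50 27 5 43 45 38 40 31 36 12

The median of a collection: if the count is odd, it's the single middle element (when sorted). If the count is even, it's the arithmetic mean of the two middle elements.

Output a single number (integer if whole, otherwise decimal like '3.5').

Step 1: insert 34 -> lo=[34] (size 1, max 34) hi=[] (size 0) -> median=34
Step 2: insert 20 -> lo=[20] (size 1, max 20) hi=[34] (size 1, min 34) -> median=27
Step 3: insert 9 -> lo=[9, 20] (size 2, max 20) hi=[34] (size 1, min 34) -> median=20
Step 4: insert 50 -> lo=[9, 20] (size 2, max 20) hi=[34, 50] (size 2, min 34) -> median=27
Step 5: insert 27 -> lo=[9, 20, 27] (size 3, max 27) hi=[34, 50] (size 2, min 34) -> median=27
Step 6: insert 5 -> lo=[5, 9, 20] (size 3, max 20) hi=[27, 34, 50] (size 3, min 27) -> median=23.5
Step 7: insert 43 -> lo=[5, 9, 20, 27] (size 4, max 27) hi=[34, 43, 50] (size 3, min 34) -> median=27
Step 8: insert 45 -> lo=[5, 9, 20, 27] (size 4, max 27) hi=[34, 43, 45, 50] (size 4, min 34) -> median=30.5
Step 9: insert 38 -> lo=[5, 9, 20, 27, 34] (size 5, max 34) hi=[38, 43, 45, 50] (size 4, min 38) -> median=34
Step 10: insert 40 -> lo=[5, 9, 20, 27, 34] (size 5, max 34) hi=[38, 40, 43, 45, 50] (size 5, min 38) -> median=36
Step 11: insert 31 -> lo=[5, 9, 20, 27, 31, 34] (size 6, max 34) hi=[38, 40, 43, 45, 50] (size 5, min 38) -> median=34
Step 12: insert 36 -> lo=[5, 9, 20, 27, 31, 34] (size 6, max 34) hi=[36, 38, 40, 43, 45, 50] (size 6, min 36) -> median=35
Step 13: insert 12 -> lo=[5, 9, 12, 20, 27, 31, 34] (size 7, max 34) hi=[36, 38, 40, 43, 45, 50] (size 6, min 36) -> median=34

Answer: 34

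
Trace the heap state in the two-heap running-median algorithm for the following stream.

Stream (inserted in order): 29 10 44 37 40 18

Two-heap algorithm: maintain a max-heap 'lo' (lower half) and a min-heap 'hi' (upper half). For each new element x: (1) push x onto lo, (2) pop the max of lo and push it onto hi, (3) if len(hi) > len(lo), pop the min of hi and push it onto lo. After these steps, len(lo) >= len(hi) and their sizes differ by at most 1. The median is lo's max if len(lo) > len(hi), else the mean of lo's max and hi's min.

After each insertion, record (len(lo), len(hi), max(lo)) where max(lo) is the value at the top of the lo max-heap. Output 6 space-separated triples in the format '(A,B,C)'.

Step 1: insert 29 -> lo=[29] hi=[] -> (len(lo)=1, len(hi)=0, max(lo)=29)
Step 2: insert 10 -> lo=[10] hi=[29] -> (len(lo)=1, len(hi)=1, max(lo)=10)
Step 3: insert 44 -> lo=[10, 29] hi=[44] -> (len(lo)=2, len(hi)=1, max(lo)=29)
Step 4: insert 37 -> lo=[10, 29] hi=[37, 44] -> (len(lo)=2, len(hi)=2, max(lo)=29)
Step 5: insert 40 -> lo=[10, 29, 37] hi=[40, 44] -> (len(lo)=3, len(hi)=2, max(lo)=37)
Step 6: insert 18 -> lo=[10, 18, 29] hi=[37, 40, 44] -> (len(lo)=3, len(hi)=3, max(lo)=29)

Answer: (1,0,29) (1,1,10) (2,1,29) (2,2,29) (3,2,37) (3,3,29)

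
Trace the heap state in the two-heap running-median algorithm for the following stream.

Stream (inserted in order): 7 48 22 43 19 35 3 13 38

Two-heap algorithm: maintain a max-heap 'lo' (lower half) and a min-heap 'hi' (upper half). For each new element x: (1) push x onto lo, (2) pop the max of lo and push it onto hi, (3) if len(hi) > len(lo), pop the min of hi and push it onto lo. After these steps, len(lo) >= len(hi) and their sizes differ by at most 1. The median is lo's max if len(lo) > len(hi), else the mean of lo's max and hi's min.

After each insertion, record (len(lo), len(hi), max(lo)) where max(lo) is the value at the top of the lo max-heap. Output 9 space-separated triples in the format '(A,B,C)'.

Step 1: insert 7 -> lo=[7] hi=[] -> (len(lo)=1, len(hi)=0, max(lo)=7)
Step 2: insert 48 -> lo=[7] hi=[48] -> (len(lo)=1, len(hi)=1, max(lo)=7)
Step 3: insert 22 -> lo=[7, 22] hi=[48] -> (len(lo)=2, len(hi)=1, max(lo)=22)
Step 4: insert 43 -> lo=[7, 22] hi=[43, 48] -> (len(lo)=2, len(hi)=2, max(lo)=22)
Step 5: insert 19 -> lo=[7, 19, 22] hi=[43, 48] -> (len(lo)=3, len(hi)=2, max(lo)=22)
Step 6: insert 35 -> lo=[7, 19, 22] hi=[35, 43, 48] -> (len(lo)=3, len(hi)=3, max(lo)=22)
Step 7: insert 3 -> lo=[3, 7, 19, 22] hi=[35, 43, 48] -> (len(lo)=4, len(hi)=3, max(lo)=22)
Step 8: insert 13 -> lo=[3, 7, 13, 19] hi=[22, 35, 43, 48] -> (len(lo)=4, len(hi)=4, max(lo)=19)
Step 9: insert 38 -> lo=[3, 7, 13, 19, 22] hi=[35, 38, 43, 48] -> (len(lo)=5, len(hi)=4, max(lo)=22)

Answer: (1,0,7) (1,1,7) (2,1,22) (2,2,22) (3,2,22) (3,3,22) (4,3,22) (4,4,19) (5,4,22)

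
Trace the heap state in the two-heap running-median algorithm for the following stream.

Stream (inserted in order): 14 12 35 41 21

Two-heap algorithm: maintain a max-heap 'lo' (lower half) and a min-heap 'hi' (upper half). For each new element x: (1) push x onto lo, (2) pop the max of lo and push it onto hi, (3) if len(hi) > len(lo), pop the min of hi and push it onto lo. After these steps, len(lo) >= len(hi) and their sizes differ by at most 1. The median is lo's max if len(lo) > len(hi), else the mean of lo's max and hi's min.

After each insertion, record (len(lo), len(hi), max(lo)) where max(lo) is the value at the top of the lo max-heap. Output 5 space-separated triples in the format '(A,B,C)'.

Answer: (1,0,14) (1,1,12) (2,1,14) (2,2,14) (3,2,21)

Derivation:
Step 1: insert 14 -> lo=[14] hi=[] -> (len(lo)=1, len(hi)=0, max(lo)=14)
Step 2: insert 12 -> lo=[12] hi=[14] -> (len(lo)=1, len(hi)=1, max(lo)=12)
Step 3: insert 35 -> lo=[12, 14] hi=[35] -> (len(lo)=2, len(hi)=1, max(lo)=14)
Step 4: insert 41 -> lo=[12, 14] hi=[35, 41] -> (len(lo)=2, len(hi)=2, max(lo)=14)
Step 5: insert 21 -> lo=[12, 14, 21] hi=[35, 41] -> (len(lo)=3, len(hi)=2, max(lo)=21)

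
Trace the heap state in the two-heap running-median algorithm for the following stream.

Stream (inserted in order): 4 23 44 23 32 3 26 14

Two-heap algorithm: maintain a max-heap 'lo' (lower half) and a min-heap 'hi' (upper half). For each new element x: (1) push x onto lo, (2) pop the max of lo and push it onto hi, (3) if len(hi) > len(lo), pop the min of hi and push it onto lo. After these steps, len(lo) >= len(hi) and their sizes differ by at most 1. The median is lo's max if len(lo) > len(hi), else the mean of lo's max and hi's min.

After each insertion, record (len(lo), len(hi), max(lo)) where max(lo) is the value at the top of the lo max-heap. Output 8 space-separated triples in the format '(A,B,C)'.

Answer: (1,0,4) (1,1,4) (2,1,23) (2,2,23) (3,2,23) (3,3,23) (4,3,23) (4,4,23)

Derivation:
Step 1: insert 4 -> lo=[4] hi=[] -> (len(lo)=1, len(hi)=0, max(lo)=4)
Step 2: insert 23 -> lo=[4] hi=[23] -> (len(lo)=1, len(hi)=1, max(lo)=4)
Step 3: insert 44 -> lo=[4, 23] hi=[44] -> (len(lo)=2, len(hi)=1, max(lo)=23)
Step 4: insert 23 -> lo=[4, 23] hi=[23, 44] -> (len(lo)=2, len(hi)=2, max(lo)=23)
Step 5: insert 32 -> lo=[4, 23, 23] hi=[32, 44] -> (len(lo)=3, len(hi)=2, max(lo)=23)
Step 6: insert 3 -> lo=[3, 4, 23] hi=[23, 32, 44] -> (len(lo)=3, len(hi)=3, max(lo)=23)
Step 7: insert 26 -> lo=[3, 4, 23, 23] hi=[26, 32, 44] -> (len(lo)=4, len(hi)=3, max(lo)=23)
Step 8: insert 14 -> lo=[3, 4, 14, 23] hi=[23, 26, 32, 44] -> (len(lo)=4, len(hi)=4, max(lo)=23)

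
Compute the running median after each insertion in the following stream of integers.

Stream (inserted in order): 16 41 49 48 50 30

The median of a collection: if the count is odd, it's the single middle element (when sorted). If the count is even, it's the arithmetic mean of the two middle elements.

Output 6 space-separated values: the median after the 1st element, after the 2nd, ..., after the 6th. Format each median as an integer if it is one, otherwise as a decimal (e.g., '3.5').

Step 1: insert 16 -> lo=[16] (size 1, max 16) hi=[] (size 0) -> median=16
Step 2: insert 41 -> lo=[16] (size 1, max 16) hi=[41] (size 1, min 41) -> median=28.5
Step 3: insert 49 -> lo=[16, 41] (size 2, max 41) hi=[49] (size 1, min 49) -> median=41
Step 4: insert 48 -> lo=[16, 41] (size 2, max 41) hi=[48, 49] (size 2, min 48) -> median=44.5
Step 5: insert 50 -> lo=[16, 41, 48] (size 3, max 48) hi=[49, 50] (size 2, min 49) -> median=48
Step 6: insert 30 -> lo=[16, 30, 41] (size 3, max 41) hi=[48, 49, 50] (size 3, min 48) -> median=44.5

Answer: 16 28.5 41 44.5 48 44.5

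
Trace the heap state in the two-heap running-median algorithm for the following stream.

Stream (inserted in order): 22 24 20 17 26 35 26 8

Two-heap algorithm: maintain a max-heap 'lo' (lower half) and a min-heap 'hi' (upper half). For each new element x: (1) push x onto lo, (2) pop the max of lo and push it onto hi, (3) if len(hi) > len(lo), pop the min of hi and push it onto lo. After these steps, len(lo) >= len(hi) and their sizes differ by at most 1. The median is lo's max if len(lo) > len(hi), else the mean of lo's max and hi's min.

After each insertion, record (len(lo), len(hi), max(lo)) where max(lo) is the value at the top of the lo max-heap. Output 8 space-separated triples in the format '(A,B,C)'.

Answer: (1,0,22) (1,1,22) (2,1,22) (2,2,20) (3,2,22) (3,3,22) (4,3,24) (4,4,22)

Derivation:
Step 1: insert 22 -> lo=[22] hi=[] -> (len(lo)=1, len(hi)=0, max(lo)=22)
Step 2: insert 24 -> lo=[22] hi=[24] -> (len(lo)=1, len(hi)=1, max(lo)=22)
Step 3: insert 20 -> lo=[20, 22] hi=[24] -> (len(lo)=2, len(hi)=1, max(lo)=22)
Step 4: insert 17 -> lo=[17, 20] hi=[22, 24] -> (len(lo)=2, len(hi)=2, max(lo)=20)
Step 5: insert 26 -> lo=[17, 20, 22] hi=[24, 26] -> (len(lo)=3, len(hi)=2, max(lo)=22)
Step 6: insert 35 -> lo=[17, 20, 22] hi=[24, 26, 35] -> (len(lo)=3, len(hi)=3, max(lo)=22)
Step 7: insert 26 -> lo=[17, 20, 22, 24] hi=[26, 26, 35] -> (len(lo)=4, len(hi)=3, max(lo)=24)
Step 8: insert 8 -> lo=[8, 17, 20, 22] hi=[24, 26, 26, 35] -> (len(lo)=4, len(hi)=4, max(lo)=22)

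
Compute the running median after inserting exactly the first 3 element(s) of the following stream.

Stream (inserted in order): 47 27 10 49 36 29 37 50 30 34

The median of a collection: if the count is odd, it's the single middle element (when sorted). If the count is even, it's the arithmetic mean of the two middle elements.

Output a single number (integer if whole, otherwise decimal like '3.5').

Step 1: insert 47 -> lo=[47] (size 1, max 47) hi=[] (size 0) -> median=47
Step 2: insert 27 -> lo=[27] (size 1, max 27) hi=[47] (size 1, min 47) -> median=37
Step 3: insert 10 -> lo=[10, 27] (size 2, max 27) hi=[47] (size 1, min 47) -> median=27

Answer: 27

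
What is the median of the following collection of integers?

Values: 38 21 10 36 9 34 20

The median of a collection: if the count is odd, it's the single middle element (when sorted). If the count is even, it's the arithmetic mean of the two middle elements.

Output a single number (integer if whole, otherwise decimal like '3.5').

Step 1: insert 38 -> lo=[38] (size 1, max 38) hi=[] (size 0) -> median=38
Step 2: insert 21 -> lo=[21] (size 1, max 21) hi=[38] (size 1, min 38) -> median=29.5
Step 3: insert 10 -> lo=[10, 21] (size 2, max 21) hi=[38] (size 1, min 38) -> median=21
Step 4: insert 36 -> lo=[10, 21] (size 2, max 21) hi=[36, 38] (size 2, min 36) -> median=28.5
Step 5: insert 9 -> lo=[9, 10, 21] (size 3, max 21) hi=[36, 38] (size 2, min 36) -> median=21
Step 6: insert 34 -> lo=[9, 10, 21] (size 3, max 21) hi=[34, 36, 38] (size 3, min 34) -> median=27.5
Step 7: insert 20 -> lo=[9, 10, 20, 21] (size 4, max 21) hi=[34, 36, 38] (size 3, min 34) -> median=21

Answer: 21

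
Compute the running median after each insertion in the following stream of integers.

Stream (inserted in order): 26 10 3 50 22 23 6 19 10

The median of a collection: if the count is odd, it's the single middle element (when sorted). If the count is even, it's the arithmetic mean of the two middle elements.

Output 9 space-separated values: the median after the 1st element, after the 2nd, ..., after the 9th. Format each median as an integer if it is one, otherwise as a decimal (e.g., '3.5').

Step 1: insert 26 -> lo=[26] (size 1, max 26) hi=[] (size 0) -> median=26
Step 2: insert 10 -> lo=[10] (size 1, max 10) hi=[26] (size 1, min 26) -> median=18
Step 3: insert 3 -> lo=[3, 10] (size 2, max 10) hi=[26] (size 1, min 26) -> median=10
Step 4: insert 50 -> lo=[3, 10] (size 2, max 10) hi=[26, 50] (size 2, min 26) -> median=18
Step 5: insert 22 -> lo=[3, 10, 22] (size 3, max 22) hi=[26, 50] (size 2, min 26) -> median=22
Step 6: insert 23 -> lo=[3, 10, 22] (size 3, max 22) hi=[23, 26, 50] (size 3, min 23) -> median=22.5
Step 7: insert 6 -> lo=[3, 6, 10, 22] (size 4, max 22) hi=[23, 26, 50] (size 3, min 23) -> median=22
Step 8: insert 19 -> lo=[3, 6, 10, 19] (size 4, max 19) hi=[22, 23, 26, 50] (size 4, min 22) -> median=20.5
Step 9: insert 10 -> lo=[3, 6, 10, 10, 19] (size 5, max 19) hi=[22, 23, 26, 50] (size 4, min 22) -> median=19

Answer: 26 18 10 18 22 22.5 22 20.5 19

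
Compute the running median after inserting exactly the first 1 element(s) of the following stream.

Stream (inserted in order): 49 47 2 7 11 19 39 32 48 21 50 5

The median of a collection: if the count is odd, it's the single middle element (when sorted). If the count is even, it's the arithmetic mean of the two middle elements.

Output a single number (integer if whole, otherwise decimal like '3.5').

Answer: 49

Derivation:
Step 1: insert 49 -> lo=[49] (size 1, max 49) hi=[] (size 0) -> median=49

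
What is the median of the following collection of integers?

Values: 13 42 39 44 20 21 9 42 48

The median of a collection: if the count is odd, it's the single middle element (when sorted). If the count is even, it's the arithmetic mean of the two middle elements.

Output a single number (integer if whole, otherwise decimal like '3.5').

Answer: 39

Derivation:
Step 1: insert 13 -> lo=[13] (size 1, max 13) hi=[] (size 0) -> median=13
Step 2: insert 42 -> lo=[13] (size 1, max 13) hi=[42] (size 1, min 42) -> median=27.5
Step 3: insert 39 -> lo=[13, 39] (size 2, max 39) hi=[42] (size 1, min 42) -> median=39
Step 4: insert 44 -> lo=[13, 39] (size 2, max 39) hi=[42, 44] (size 2, min 42) -> median=40.5
Step 5: insert 20 -> lo=[13, 20, 39] (size 3, max 39) hi=[42, 44] (size 2, min 42) -> median=39
Step 6: insert 21 -> lo=[13, 20, 21] (size 3, max 21) hi=[39, 42, 44] (size 3, min 39) -> median=30
Step 7: insert 9 -> lo=[9, 13, 20, 21] (size 4, max 21) hi=[39, 42, 44] (size 3, min 39) -> median=21
Step 8: insert 42 -> lo=[9, 13, 20, 21] (size 4, max 21) hi=[39, 42, 42, 44] (size 4, min 39) -> median=30
Step 9: insert 48 -> lo=[9, 13, 20, 21, 39] (size 5, max 39) hi=[42, 42, 44, 48] (size 4, min 42) -> median=39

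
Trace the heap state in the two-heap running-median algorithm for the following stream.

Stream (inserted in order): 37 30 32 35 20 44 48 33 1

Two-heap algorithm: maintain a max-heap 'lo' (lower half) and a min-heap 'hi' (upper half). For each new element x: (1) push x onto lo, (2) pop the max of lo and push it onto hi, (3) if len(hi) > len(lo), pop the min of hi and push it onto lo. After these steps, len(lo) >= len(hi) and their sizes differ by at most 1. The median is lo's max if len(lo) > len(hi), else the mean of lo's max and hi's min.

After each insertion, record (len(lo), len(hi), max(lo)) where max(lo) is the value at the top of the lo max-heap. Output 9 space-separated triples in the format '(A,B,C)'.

Step 1: insert 37 -> lo=[37] hi=[] -> (len(lo)=1, len(hi)=0, max(lo)=37)
Step 2: insert 30 -> lo=[30] hi=[37] -> (len(lo)=1, len(hi)=1, max(lo)=30)
Step 3: insert 32 -> lo=[30, 32] hi=[37] -> (len(lo)=2, len(hi)=1, max(lo)=32)
Step 4: insert 35 -> lo=[30, 32] hi=[35, 37] -> (len(lo)=2, len(hi)=2, max(lo)=32)
Step 5: insert 20 -> lo=[20, 30, 32] hi=[35, 37] -> (len(lo)=3, len(hi)=2, max(lo)=32)
Step 6: insert 44 -> lo=[20, 30, 32] hi=[35, 37, 44] -> (len(lo)=3, len(hi)=3, max(lo)=32)
Step 7: insert 48 -> lo=[20, 30, 32, 35] hi=[37, 44, 48] -> (len(lo)=4, len(hi)=3, max(lo)=35)
Step 8: insert 33 -> lo=[20, 30, 32, 33] hi=[35, 37, 44, 48] -> (len(lo)=4, len(hi)=4, max(lo)=33)
Step 9: insert 1 -> lo=[1, 20, 30, 32, 33] hi=[35, 37, 44, 48] -> (len(lo)=5, len(hi)=4, max(lo)=33)

Answer: (1,0,37) (1,1,30) (2,1,32) (2,2,32) (3,2,32) (3,3,32) (4,3,35) (4,4,33) (5,4,33)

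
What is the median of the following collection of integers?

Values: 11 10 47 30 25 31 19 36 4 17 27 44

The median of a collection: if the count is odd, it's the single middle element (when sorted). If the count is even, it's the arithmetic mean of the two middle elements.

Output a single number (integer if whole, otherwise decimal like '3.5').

Answer: 26

Derivation:
Step 1: insert 11 -> lo=[11] (size 1, max 11) hi=[] (size 0) -> median=11
Step 2: insert 10 -> lo=[10] (size 1, max 10) hi=[11] (size 1, min 11) -> median=10.5
Step 3: insert 47 -> lo=[10, 11] (size 2, max 11) hi=[47] (size 1, min 47) -> median=11
Step 4: insert 30 -> lo=[10, 11] (size 2, max 11) hi=[30, 47] (size 2, min 30) -> median=20.5
Step 5: insert 25 -> lo=[10, 11, 25] (size 3, max 25) hi=[30, 47] (size 2, min 30) -> median=25
Step 6: insert 31 -> lo=[10, 11, 25] (size 3, max 25) hi=[30, 31, 47] (size 3, min 30) -> median=27.5
Step 7: insert 19 -> lo=[10, 11, 19, 25] (size 4, max 25) hi=[30, 31, 47] (size 3, min 30) -> median=25
Step 8: insert 36 -> lo=[10, 11, 19, 25] (size 4, max 25) hi=[30, 31, 36, 47] (size 4, min 30) -> median=27.5
Step 9: insert 4 -> lo=[4, 10, 11, 19, 25] (size 5, max 25) hi=[30, 31, 36, 47] (size 4, min 30) -> median=25
Step 10: insert 17 -> lo=[4, 10, 11, 17, 19] (size 5, max 19) hi=[25, 30, 31, 36, 47] (size 5, min 25) -> median=22
Step 11: insert 27 -> lo=[4, 10, 11, 17, 19, 25] (size 6, max 25) hi=[27, 30, 31, 36, 47] (size 5, min 27) -> median=25
Step 12: insert 44 -> lo=[4, 10, 11, 17, 19, 25] (size 6, max 25) hi=[27, 30, 31, 36, 44, 47] (size 6, min 27) -> median=26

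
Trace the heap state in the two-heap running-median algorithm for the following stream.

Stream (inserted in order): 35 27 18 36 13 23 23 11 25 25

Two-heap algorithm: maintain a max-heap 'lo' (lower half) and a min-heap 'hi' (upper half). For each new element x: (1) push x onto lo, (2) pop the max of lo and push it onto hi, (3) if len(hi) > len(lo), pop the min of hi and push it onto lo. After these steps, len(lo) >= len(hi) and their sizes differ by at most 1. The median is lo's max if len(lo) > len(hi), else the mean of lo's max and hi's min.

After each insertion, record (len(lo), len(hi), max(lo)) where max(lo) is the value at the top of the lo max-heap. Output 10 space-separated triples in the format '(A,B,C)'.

Answer: (1,0,35) (1,1,27) (2,1,27) (2,2,27) (3,2,27) (3,3,23) (4,3,23) (4,4,23) (5,4,23) (5,5,23)

Derivation:
Step 1: insert 35 -> lo=[35] hi=[] -> (len(lo)=1, len(hi)=0, max(lo)=35)
Step 2: insert 27 -> lo=[27] hi=[35] -> (len(lo)=1, len(hi)=1, max(lo)=27)
Step 3: insert 18 -> lo=[18, 27] hi=[35] -> (len(lo)=2, len(hi)=1, max(lo)=27)
Step 4: insert 36 -> lo=[18, 27] hi=[35, 36] -> (len(lo)=2, len(hi)=2, max(lo)=27)
Step 5: insert 13 -> lo=[13, 18, 27] hi=[35, 36] -> (len(lo)=3, len(hi)=2, max(lo)=27)
Step 6: insert 23 -> lo=[13, 18, 23] hi=[27, 35, 36] -> (len(lo)=3, len(hi)=3, max(lo)=23)
Step 7: insert 23 -> lo=[13, 18, 23, 23] hi=[27, 35, 36] -> (len(lo)=4, len(hi)=3, max(lo)=23)
Step 8: insert 11 -> lo=[11, 13, 18, 23] hi=[23, 27, 35, 36] -> (len(lo)=4, len(hi)=4, max(lo)=23)
Step 9: insert 25 -> lo=[11, 13, 18, 23, 23] hi=[25, 27, 35, 36] -> (len(lo)=5, len(hi)=4, max(lo)=23)
Step 10: insert 25 -> lo=[11, 13, 18, 23, 23] hi=[25, 25, 27, 35, 36] -> (len(lo)=5, len(hi)=5, max(lo)=23)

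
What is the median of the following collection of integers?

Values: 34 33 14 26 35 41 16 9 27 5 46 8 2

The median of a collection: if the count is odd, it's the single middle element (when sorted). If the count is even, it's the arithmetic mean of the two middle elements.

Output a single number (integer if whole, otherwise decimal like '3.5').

Answer: 26

Derivation:
Step 1: insert 34 -> lo=[34] (size 1, max 34) hi=[] (size 0) -> median=34
Step 2: insert 33 -> lo=[33] (size 1, max 33) hi=[34] (size 1, min 34) -> median=33.5
Step 3: insert 14 -> lo=[14, 33] (size 2, max 33) hi=[34] (size 1, min 34) -> median=33
Step 4: insert 26 -> lo=[14, 26] (size 2, max 26) hi=[33, 34] (size 2, min 33) -> median=29.5
Step 5: insert 35 -> lo=[14, 26, 33] (size 3, max 33) hi=[34, 35] (size 2, min 34) -> median=33
Step 6: insert 41 -> lo=[14, 26, 33] (size 3, max 33) hi=[34, 35, 41] (size 3, min 34) -> median=33.5
Step 7: insert 16 -> lo=[14, 16, 26, 33] (size 4, max 33) hi=[34, 35, 41] (size 3, min 34) -> median=33
Step 8: insert 9 -> lo=[9, 14, 16, 26] (size 4, max 26) hi=[33, 34, 35, 41] (size 4, min 33) -> median=29.5
Step 9: insert 27 -> lo=[9, 14, 16, 26, 27] (size 5, max 27) hi=[33, 34, 35, 41] (size 4, min 33) -> median=27
Step 10: insert 5 -> lo=[5, 9, 14, 16, 26] (size 5, max 26) hi=[27, 33, 34, 35, 41] (size 5, min 27) -> median=26.5
Step 11: insert 46 -> lo=[5, 9, 14, 16, 26, 27] (size 6, max 27) hi=[33, 34, 35, 41, 46] (size 5, min 33) -> median=27
Step 12: insert 8 -> lo=[5, 8, 9, 14, 16, 26] (size 6, max 26) hi=[27, 33, 34, 35, 41, 46] (size 6, min 27) -> median=26.5
Step 13: insert 2 -> lo=[2, 5, 8, 9, 14, 16, 26] (size 7, max 26) hi=[27, 33, 34, 35, 41, 46] (size 6, min 27) -> median=26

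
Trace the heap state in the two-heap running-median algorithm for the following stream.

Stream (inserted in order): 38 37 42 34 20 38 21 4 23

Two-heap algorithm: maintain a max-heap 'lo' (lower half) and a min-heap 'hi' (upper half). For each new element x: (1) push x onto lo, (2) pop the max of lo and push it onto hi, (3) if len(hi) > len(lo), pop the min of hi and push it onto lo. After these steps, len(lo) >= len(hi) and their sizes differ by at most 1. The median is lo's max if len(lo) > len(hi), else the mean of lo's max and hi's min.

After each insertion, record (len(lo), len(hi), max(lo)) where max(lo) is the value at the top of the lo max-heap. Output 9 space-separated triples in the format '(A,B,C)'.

Step 1: insert 38 -> lo=[38] hi=[] -> (len(lo)=1, len(hi)=0, max(lo)=38)
Step 2: insert 37 -> lo=[37] hi=[38] -> (len(lo)=1, len(hi)=1, max(lo)=37)
Step 3: insert 42 -> lo=[37, 38] hi=[42] -> (len(lo)=2, len(hi)=1, max(lo)=38)
Step 4: insert 34 -> lo=[34, 37] hi=[38, 42] -> (len(lo)=2, len(hi)=2, max(lo)=37)
Step 5: insert 20 -> lo=[20, 34, 37] hi=[38, 42] -> (len(lo)=3, len(hi)=2, max(lo)=37)
Step 6: insert 38 -> lo=[20, 34, 37] hi=[38, 38, 42] -> (len(lo)=3, len(hi)=3, max(lo)=37)
Step 7: insert 21 -> lo=[20, 21, 34, 37] hi=[38, 38, 42] -> (len(lo)=4, len(hi)=3, max(lo)=37)
Step 8: insert 4 -> lo=[4, 20, 21, 34] hi=[37, 38, 38, 42] -> (len(lo)=4, len(hi)=4, max(lo)=34)
Step 9: insert 23 -> lo=[4, 20, 21, 23, 34] hi=[37, 38, 38, 42] -> (len(lo)=5, len(hi)=4, max(lo)=34)

Answer: (1,0,38) (1,1,37) (2,1,38) (2,2,37) (3,2,37) (3,3,37) (4,3,37) (4,4,34) (5,4,34)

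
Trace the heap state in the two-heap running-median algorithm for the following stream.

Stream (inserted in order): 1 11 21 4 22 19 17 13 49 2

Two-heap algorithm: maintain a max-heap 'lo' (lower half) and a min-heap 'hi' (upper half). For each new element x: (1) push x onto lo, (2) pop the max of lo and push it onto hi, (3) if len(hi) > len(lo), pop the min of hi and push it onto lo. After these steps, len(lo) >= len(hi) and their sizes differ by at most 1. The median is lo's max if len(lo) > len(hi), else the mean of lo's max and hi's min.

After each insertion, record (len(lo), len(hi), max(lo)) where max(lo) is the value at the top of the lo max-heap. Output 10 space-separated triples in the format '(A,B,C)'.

Step 1: insert 1 -> lo=[1] hi=[] -> (len(lo)=1, len(hi)=0, max(lo)=1)
Step 2: insert 11 -> lo=[1] hi=[11] -> (len(lo)=1, len(hi)=1, max(lo)=1)
Step 3: insert 21 -> lo=[1, 11] hi=[21] -> (len(lo)=2, len(hi)=1, max(lo)=11)
Step 4: insert 4 -> lo=[1, 4] hi=[11, 21] -> (len(lo)=2, len(hi)=2, max(lo)=4)
Step 5: insert 22 -> lo=[1, 4, 11] hi=[21, 22] -> (len(lo)=3, len(hi)=2, max(lo)=11)
Step 6: insert 19 -> lo=[1, 4, 11] hi=[19, 21, 22] -> (len(lo)=3, len(hi)=3, max(lo)=11)
Step 7: insert 17 -> lo=[1, 4, 11, 17] hi=[19, 21, 22] -> (len(lo)=4, len(hi)=3, max(lo)=17)
Step 8: insert 13 -> lo=[1, 4, 11, 13] hi=[17, 19, 21, 22] -> (len(lo)=4, len(hi)=4, max(lo)=13)
Step 9: insert 49 -> lo=[1, 4, 11, 13, 17] hi=[19, 21, 22, 49] -> (len(lo)=5, len(hi)=4, max(lo)=17)
Step 10: insert 2 -> lo=[1, 2, 4, 11, 13] hi=[17, 19, 21, 22, 49] -> (len(lo)=5, len(hi)=5, max(lo)=13)

Answer: (1,0,1) (1,1,1) (2,1,11) (2,2,4) (3,2,11) (3,3,11) (4,3,17) (4,4,13) (5,4,17) (5,5,13)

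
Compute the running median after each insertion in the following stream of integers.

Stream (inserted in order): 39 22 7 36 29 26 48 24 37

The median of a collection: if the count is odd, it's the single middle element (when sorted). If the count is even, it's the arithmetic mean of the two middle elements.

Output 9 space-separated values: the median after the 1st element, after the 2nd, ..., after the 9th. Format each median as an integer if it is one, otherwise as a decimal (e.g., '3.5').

Answer: 39 30.5 22 29 29 27.5 29 27.5 29

Derivation:
Step 1: insert 39 -> lo=[39] (size 1, max 39) hi=[] (size 0) -> median=39
Step 2: insert 22 -> lo=[22] (size 1, max 22) hi=[39] (size 1, min 39) -> median=30.5
Step 3: insert 7 -> lo=[7, 22] (size 2, max 22) hi=[39] (size 1, min 39) -> median=22
Step 4: insert 36 -> lo=[7, 22] (size 2, max 22) hi=[36, 39] (size 2, min 36) -> median=29
Step 5: insert 29 -> lo=[7, 22, 29] (size 3, max 29) hi=[36, 39] (size 2, min 36) -> median=29
Step 6: insert 26 -> lo=[7, 22, 26] (size 3, max 26) hi=[29, 36, 39] (size 3, min 29) -> median=27.5
Step 7: insert 48 -> lo=[7, 22, 26, 29] (size 4, max 29) hi=[36, 39, 48] (size 3, min 36) -> median=29
Step 8: insert 24 -> lo=[7, 22, 24, 26] (size 4, max 26) hi=[29, 36, 39, 48] (size 4, min 29) -> median=27.5
Step 9: insert 37 -> lo=[7, 22, 24, 26, 29] (size 5, max 29) hi=[36, 37, 39, 48] (size 4, min 36) -> median=29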